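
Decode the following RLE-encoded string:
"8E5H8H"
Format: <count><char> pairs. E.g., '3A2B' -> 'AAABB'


Expanding each <count><char> pair:
  8E -> 'EEEEEEEE'
  5H -> 'HHHHH'
  8H -> 'HHHHHHHH'

Decoded = EEEEEEEEHHHHHHHHHHHHH


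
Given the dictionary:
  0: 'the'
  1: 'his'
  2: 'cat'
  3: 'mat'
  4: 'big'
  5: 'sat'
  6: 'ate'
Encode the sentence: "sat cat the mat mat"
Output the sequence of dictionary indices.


Look up each word in the dictionary:
  'sat' -> 5
  'cat' -> 2
  'the' -> 0
  'mat' -> 3
  'mat' -> 3

Encoded: [5, 2, 0, 3, 3]


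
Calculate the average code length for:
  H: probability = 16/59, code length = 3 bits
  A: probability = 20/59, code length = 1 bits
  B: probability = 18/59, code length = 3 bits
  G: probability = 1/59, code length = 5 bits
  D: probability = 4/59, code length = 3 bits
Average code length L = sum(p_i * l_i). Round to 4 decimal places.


Weighted contributions p_i * l_i:
  H: (16/59) * 3 = 48/59
  A: (20/59) * 1 = 20/59
  B: (18/59) * 3 = 54/59
  G: (1/59) * 5 = 5/59
  D: (4/59) * 3 = 12/59
Sum = (48 + 20 + 54 + 5 + 12)/59 = 139/59

L = 139/59 = 2.3559 bits/symbol


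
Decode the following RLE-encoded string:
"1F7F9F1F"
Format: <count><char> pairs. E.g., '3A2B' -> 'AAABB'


Expanding each <count><char> pair:
  1F -> 'F'
  7F -> 'FFFFFFF'
  9F -> 'FFFFFFFFF'
  1F -> 'F'

Decoded = FFFFFFFFFFFFFFFFFF


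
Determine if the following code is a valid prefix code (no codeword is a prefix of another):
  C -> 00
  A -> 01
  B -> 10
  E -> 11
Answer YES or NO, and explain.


Checking each pair (does one codeword prefix another?):
  C='00' vs A='01': no prefix
  C='00' vs B='10': no prefix
  C='00' vs E='11': no prefix
  A='01' vs C='00': no prefix
  A='01' vs B='10': no prefix
  A='01' vs E='11': no prefix
  B='10' vs C='00': no prefix
  B='10' vs A='01': no prefix
  B='10' vs E='11': no prefix
  E='11' vs C='00': no prefix
  E='11' vs A='01': no prefix
  E='11' vs B='10': no prefix
No violation found over all pairs.

YES -- this is a valid prefix code. No codeword is a prefix of any other codeword.


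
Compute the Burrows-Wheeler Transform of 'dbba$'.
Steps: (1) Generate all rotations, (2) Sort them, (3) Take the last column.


Rotations (sorted):
  0: $dbba -> last char: a
  1: a$dbb -> last char: b
  2: ba$db -> last char: b
  3: bba$d -> last char: d
  4: dbba$ -> last char: $


BWT = abbd$


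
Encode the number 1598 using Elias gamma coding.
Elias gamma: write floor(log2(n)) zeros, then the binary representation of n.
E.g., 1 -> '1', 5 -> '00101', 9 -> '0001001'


num_bits = floor(log2(1598)) + 1 = 11
leading_zeros = num_bits - 1 = 10
binary(1598) = 11000111110

Elias gamma(1598) = '0000000000' + '11000111110' = 000000000011000111110 (21 bits)


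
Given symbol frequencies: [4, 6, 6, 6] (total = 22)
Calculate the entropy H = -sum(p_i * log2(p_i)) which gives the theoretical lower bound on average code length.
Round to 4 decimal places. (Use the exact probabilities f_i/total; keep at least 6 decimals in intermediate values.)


Per-symbol terms -p_i * log2(p_i) with p_i = f_i/22:
  p = 4/22 = 0.181818: log2(p) = -2.459432, -p*log2(p) = 0.447169
  p = 6/22 = 0.272727: log2(p) = -1.874469, -p*log2(p) = 0.511219
  p = 6/22 = 0.272727: log2(p) = -1.874469, -p*log2(p) = 0.511219
  p = 6/22 = 0.272727: log2(p) = -1.874469, -p*log2(p) = 0.511219
H = 0.447169 + 0.511219 + 0.511219 + 0.511219 = 1.980826

H = 1.9808 bits/symbol


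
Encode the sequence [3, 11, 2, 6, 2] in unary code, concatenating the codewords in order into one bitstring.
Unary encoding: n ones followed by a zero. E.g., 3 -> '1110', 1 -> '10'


Encode each number as n ones followed by a terminating 0:
  3 -> 1110 (4 bits)
  11 -> 111111111110 (12 bits)
  2 -> 110 (3 bits)
  6 -> 1111110 (7 bits)
  2 -> 110 (3 bits)
Total length = 4 + 12 + 3 + 7 + 3 = 29 bits.

Unary([3, 11, 2, 6, 2]) = 11101111111111101101111110110 (29 bits)


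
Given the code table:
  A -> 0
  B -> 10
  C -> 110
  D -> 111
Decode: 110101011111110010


Decoding:
110 -> C
10 -> B
10 -> B
111 -> D
111 -> D
10 -> B
0 -> A
10 -> B


Result: CBBDDBAB


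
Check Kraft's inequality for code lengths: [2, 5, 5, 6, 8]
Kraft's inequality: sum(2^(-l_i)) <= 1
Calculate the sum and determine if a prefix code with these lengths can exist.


Sum = 2^(-2) + 2^(-5) + 2^(-5) + 2^(-6) + 2^(-8)
    = 0.25 + 0.03125 + 0.03125 + 0.015625 + 0.00390625
    = 85/256 = 0.33203125
Since 0.33203125 <= 1, Kraft's inequality IS satisfied.
A prefix code with these lengths CAN exist.

Kraft sum = 0.33203125. Satisfied.


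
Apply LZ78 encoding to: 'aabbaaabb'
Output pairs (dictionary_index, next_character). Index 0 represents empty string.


LZ78 encoding steps:
Dictionary: {0: ''}
Step 1: w='' (idx 0), next='a' -> output (0, 'a'), add 'a' as idx 1
Step 2: w='a' (idx 1), next='b' -> output (1, 'b'), add 'ab' as idx 2
Step 3: w='' (idx 0), next='b' -> output (0, 'b'), add 'b' as idx 3
Step 4: w='a' (idx 1), next='a' -> output (1, 'a'), add 'aa' as idx 4
Step 5: w='ab' (idx 2), next='b' -> output (2, 'b'), add 'abb' as idx 5


Encoded: [(0, 'a'), (1, 'b'), (0, 'b'), (1, 'a'), (2, 'b')]


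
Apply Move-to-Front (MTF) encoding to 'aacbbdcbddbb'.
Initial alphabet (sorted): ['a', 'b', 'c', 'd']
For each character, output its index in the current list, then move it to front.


MTF encoding:
'a': index 0 in ['a', 'b', 'c', 'd'] -> ['a', 'b', 'c', 'd']
'a': index 0 in ['a', 'b', 'c', 'd'] -> ['a', 'b', 'c', 'd']
'c': index 2 in ['a', 'b', 'c', 'd'] -> ['c', 'a', 'b', 'd']
'b': index 2 in ['c', 'a', 'b', 'd'] -> ['b', 'c', 'a', 'd']
'b': index 0 in ['b', 'c', 'a', 'd'] -> ['b', 'c', 'a', 'd']
'd': index 3 in ['b', 'c', 'a', 'd'] -> ['d', 'b', 'c', 'a']
'c': index 2 in ['d', 'b', 'c', 'a'] -> ['c', 'd', 'b', 'a']
'b': index 2 in ['c', 'd', 'b', 'a'] -> ['b', 'c', 'd', 'a']
'd': index 2 in ['b', 'c', 'd', 'a'] -> ['d', 'b', 'c', 'a']
'd': index 0 in ['d', 'b', 'c', 'a'] -> ['d', 'b', 'c', 'a']
'b': index 1 in ['d', 'b', 'c', 'a'] -> ['b', 'd', 'c', 'a']
'b': index 0 in ['b', 'd', 'c', 'a'] -> ['b', 'd', 'c', 'a']


Output: [0, 0, 2, 2, 0, 3, 2, 2, 2, 0, 1, 0]


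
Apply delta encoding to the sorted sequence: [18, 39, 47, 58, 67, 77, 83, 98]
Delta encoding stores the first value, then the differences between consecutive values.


First value: 18
Deltas:
  39 - 18 = 21
  47 - 39 = 8
  58 - 47 = 11
  67 - 58 = 9
  77 - 67 = 10
  83 - 77 = 6
  98 - 83 = 15


Delta encoded: [18, 21, 8, 11, 9, 10, 6, 15]


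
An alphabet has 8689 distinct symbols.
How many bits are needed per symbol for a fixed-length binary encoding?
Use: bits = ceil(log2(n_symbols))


log2(8689) = 13.085
Bracket: 2^13 = 8192 < 8689 <= 2^14 = 16384
So ceil(log2(8689)) = 14

bits = ceil(log2(8689)) = ceil(13.085) = 14 bits


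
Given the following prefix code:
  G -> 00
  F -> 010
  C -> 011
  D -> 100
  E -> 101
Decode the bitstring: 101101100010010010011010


Decoding step by step:
Bits 101 -> E
Bits 101 -> E
Bits 100 -> D
Bits 010 -> F
Bits 010 -> F
Bits 010 -> F
Bits 011 -> C
Bits 010 -> F


Decoded message: EEDFFFCF


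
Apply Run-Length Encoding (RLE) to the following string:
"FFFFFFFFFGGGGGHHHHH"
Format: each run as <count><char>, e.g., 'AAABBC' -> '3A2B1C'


Scanning runs left to right:
  i=0: run of 'F' x 9 -> '9F'
  i=9: run of 'G' x 5 -> '5G'
  i=14: run of 'H' x 5 -> '5H'

RLE = 9F5G5H


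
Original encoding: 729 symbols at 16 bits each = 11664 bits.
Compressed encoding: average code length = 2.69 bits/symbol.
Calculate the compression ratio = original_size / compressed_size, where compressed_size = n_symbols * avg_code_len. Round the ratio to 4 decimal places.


original_size = n_symbols * orig_bits = 729 * 16 = 11664 bits
compressed_size = n_symbols * avg_code_len = 729 * 2.69 = 1961.01 bits
ratio = original_size / compressed_size = 11664 / 1961.01 = 5.948

Compression ratio = 5.948


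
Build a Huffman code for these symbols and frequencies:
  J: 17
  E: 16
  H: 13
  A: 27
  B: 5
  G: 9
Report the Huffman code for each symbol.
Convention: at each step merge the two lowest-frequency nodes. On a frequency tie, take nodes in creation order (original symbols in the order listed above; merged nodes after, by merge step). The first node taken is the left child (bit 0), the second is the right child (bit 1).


Huffman tree construction:
Step 1: Merge B(5) + G(9) = 14
Step 2: Merge H(13) + (B+G)(14) = 27
Step 3: Merge E(16) + J(17) = 33
Step 4: Merge A(27) + (H+(B+G))(27) = 54
Step 5: Merge (E+J)(33) + (A+(H+(B+G)))(54) = 87
Read each symbol's code off the tree from the root (left child = 0, right child = 1).

Codes:
  J: 01 (length 2)
  E: 00 (length 2)
  H: 110 (length 3)
  A: 10 (length 2)
  B: 1110 (length 4)
  G: 1111 (length 4)
Average code length: 215/87 = 2.4713 bits/symbol


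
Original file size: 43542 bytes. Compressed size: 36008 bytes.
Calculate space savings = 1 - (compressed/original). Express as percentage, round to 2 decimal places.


ratio = compressed/original = 36008/43542 = 0.826972
savings = 1 - ratio = 1 - 0.826972 = 0.173028
as a percentage: 0.173028 * 100 = 17.3%

Space savings = 1 - 36008/43542 = 17.3%


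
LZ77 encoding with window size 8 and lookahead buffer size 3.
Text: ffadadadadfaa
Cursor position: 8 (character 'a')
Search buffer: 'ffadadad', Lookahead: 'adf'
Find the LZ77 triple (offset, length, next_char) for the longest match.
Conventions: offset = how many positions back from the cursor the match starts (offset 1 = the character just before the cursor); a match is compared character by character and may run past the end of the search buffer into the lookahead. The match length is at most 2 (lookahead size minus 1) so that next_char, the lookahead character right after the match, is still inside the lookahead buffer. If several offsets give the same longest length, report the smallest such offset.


Try each offset into the search buffer:
  offset=1 (pos 7, char 'd'): match length 0
  offset=2 (pos 6, char 'a'): match length 2
  offset=3 (pos 5, char 'd'): match length 0
  offset=4 (pos 4, char 'a'): match length 2
  offset=5 (pos 3, char 'd'): match length 0
  offset=6 (pos 2, char 'a'): match length 2
  offset=7 (pos 1, char 'f'): match length 0
  offset=8 (pos 0, char 'f'): match length 0
Longest match has length 2, found at offsets 2, 4, 6; take the smallest, offset 2.
next_char = character at position 8 + 2 = 10 -> 'f'

Best match: offset=2, length=2 (matching 'ad' starting at position 6)
LZ77 triple: (2, 2, 'f')


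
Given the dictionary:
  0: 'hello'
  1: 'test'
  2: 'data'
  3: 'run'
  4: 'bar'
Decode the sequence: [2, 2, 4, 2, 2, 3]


Look up each index in the dictionary:
  2 -> 'data'
  2 -> 'data'
  4 -> 'bar'
  2 -> 'data'
  2 -> 'data'
  3 -> 'run'

Decoded: "data data bar data data run"


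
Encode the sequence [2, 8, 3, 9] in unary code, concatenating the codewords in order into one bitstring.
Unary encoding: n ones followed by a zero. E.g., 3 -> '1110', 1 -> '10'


Encode each number as n ones followed by a terminating 0:
  2 -> 110 (3 bits)
  8 -> 111111110 (9 bits)
  3 -> 1110 (4 bits)
  9 -> 1111111110 (10 bits)
Total length = 3 + 9 + 4 + 10 = 26 bits.

Unary([2, 8, 3, 9]) = 11011111111011101111111110 (26 bits)


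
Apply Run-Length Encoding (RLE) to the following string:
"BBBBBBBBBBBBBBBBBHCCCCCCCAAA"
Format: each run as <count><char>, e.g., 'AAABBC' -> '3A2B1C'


Scanning runs left to right:
  i=0: run of 'B' x 17 -> '17B'
  i=17: run of 'H' x 1 -> '1H'
  i=18: run of 'C' x 7 -> '7C'
  i=25: run of 'A' x 3 -> '3A'

RLE = 17B1H7C3A


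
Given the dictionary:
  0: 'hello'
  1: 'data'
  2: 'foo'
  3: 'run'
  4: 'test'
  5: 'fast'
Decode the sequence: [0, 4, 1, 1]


Look up each index in the dictionary:
  0 -> 'hello'
  4 -> 'test'
  1 -> 'data'
  1 -> 'data'

Decoded: "hello test data data"


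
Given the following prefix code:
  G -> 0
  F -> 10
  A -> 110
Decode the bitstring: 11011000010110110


Decoding step by step:
Bits 110 -> A
Bits 110 -> A
Bits 0 -> G
Bits 0 -> G
Bits 0 -> G
Bits 10 -> F
Bits 110 -> A
Bits 110 -> A


Decoded message: AAGGGFAA


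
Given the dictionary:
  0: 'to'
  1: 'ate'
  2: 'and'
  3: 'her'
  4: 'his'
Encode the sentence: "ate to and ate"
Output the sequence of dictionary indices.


Look up each word in the dictionary:
  'ate' -> 1
  'to' -> 0
  'and' -> 2
  'ate' -> 1

Encoded: [1, 0, 2, 1]


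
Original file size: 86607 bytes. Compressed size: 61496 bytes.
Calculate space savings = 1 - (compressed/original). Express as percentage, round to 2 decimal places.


ratio = compressed/original = 61496/86607 = 0.710058
savings = 1 - ratio = 1 - 0.710058 = 0.289942
as a percentage: 0.289942 * 100 = 28.99%

Space savings = 1 - 61496/86607 = 28.99%


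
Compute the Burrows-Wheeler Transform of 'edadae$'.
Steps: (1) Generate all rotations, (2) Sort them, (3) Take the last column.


Rotations (sorted):
  0: $edadae -> last char: e
  1: adae$ed -> last char: d
  2: ae$edad -> last char: d
  3: dadae$e -> last char: e
  4: dae$eda -> last char: a
  5: e$edada -> last char: a
  6: edadae$ -> last char: $


BWT = eddeaa$


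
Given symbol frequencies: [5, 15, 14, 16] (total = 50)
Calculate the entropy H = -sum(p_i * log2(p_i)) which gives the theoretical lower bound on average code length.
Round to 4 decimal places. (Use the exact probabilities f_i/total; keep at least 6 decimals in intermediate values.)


Per-symbol terms -p_i * log2(p_i) with p_i = f_i/50:
  p = 5/50 = 0.100000: log2(p) = -3.321928, -p*log2(p) = 0.332193
  p = 15/50 = 0.300000: log2(p) = -1.736966, -p*log2(p) = 0.521090
  p = 14/50 = 0.280000: log2(p) = -1.836501, -p*log2(p) = 0.514220
  p = 16/50 = 0.320000: log2(p) = -1.643856, -p*log2(p) = 0.526034
H = 0.332193 + 0.521090 + 0.514220 + 0.526034 = 1.893537

H = 1.8935 bits/symbol


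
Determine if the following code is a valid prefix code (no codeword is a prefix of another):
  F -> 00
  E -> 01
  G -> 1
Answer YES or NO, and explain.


Checking each pair (does one codeword prefix another?):
  F='00' vs E='01': no prefix
  F='00' vs G='1': no prefix
  E='01' vs F='00': no prefix
  E='01' vs G='1': no prefix
  G='1' vs F='00': no prefix
  G='1' vs E='01': no prefix
No violation found over all pairs.

YES -- this is a valid prefix code. No codeword is a prefix of any other codeword.


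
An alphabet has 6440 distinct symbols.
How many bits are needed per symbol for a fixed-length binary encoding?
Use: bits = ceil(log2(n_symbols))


log2(6440) = 12.6528
Bracket: 2^12 = 4096 < 6440 <= 2^13 = 8192
So ceil(log2(6440)) = 13

bits = ceil(log2(6440)) = ceil(12.6528) = 13 bits


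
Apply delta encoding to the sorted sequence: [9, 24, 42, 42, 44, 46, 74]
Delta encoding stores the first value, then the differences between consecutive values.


First value: 9
Deltas:
  24 - 9 = 15
  42 - 24 = 18
  42 - 42 = 0
  44 - 42 = 2
  46 - 44 = 2
  74 - 46 = 28


Delta encoded: [9, 15, 18, 0, 2, 2, 28]


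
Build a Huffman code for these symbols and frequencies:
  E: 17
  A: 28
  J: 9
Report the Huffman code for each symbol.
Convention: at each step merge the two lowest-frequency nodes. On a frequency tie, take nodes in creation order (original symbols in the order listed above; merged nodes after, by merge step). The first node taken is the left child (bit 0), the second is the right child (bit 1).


Huffman tree construction:
Step 1: Merge J(9) + E(17) = 26
Step 2: Merge (J+E)(26) + A(28) = 54
Read each symbol's code off the tree from the root (left child = 0, right child = 1).

Codes:
  E: 01 (length 2)
  A: 1 (length 1)
  J: 00 (length 2)
Average code length: 80/54 = 1.4815 bits/symbol


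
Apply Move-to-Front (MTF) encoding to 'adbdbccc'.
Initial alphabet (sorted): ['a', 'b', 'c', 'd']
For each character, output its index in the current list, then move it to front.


MTF encoding:
'a': index 0 in ['a', 'b', 'c', 'd'] -> ['a', 'b', 'c', 'd']
'd': index 3 in ['a', 'b', 'c', 'd'] -> ['d', 'a', 'b', 'c']
'b': index 2 in ['d', 'a', 'b', 'c'] -> ['b', 'd', 'a', 'c']
'd': index 1 in ['b', 'd', 'a', 'c'] -> ['d', 'b', 'a', 'c']
'b': index 1 in ['d', 'b', 'a', 'c'] -> ['b', 'd', 'a', 'c']
'c': index 3 in ['b', 'd', 'a', 'c'] -> ['c', 'b', 'd', 'a']
'c': index 0 in ['c', 'b', 'd', 'a'] -> ['c', 'b', 'd', 'a']
'c': index 0 in ['c', 'b', 'd', 'a'] -> ['c', 'b', 'd', 'a']


Output: [0, 3, 2, 1, 1, 3, 0, 0]


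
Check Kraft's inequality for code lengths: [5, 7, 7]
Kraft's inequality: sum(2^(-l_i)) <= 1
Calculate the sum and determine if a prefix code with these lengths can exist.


Sum = 2^(-5) + 2^(-7) + 2^(-7)
    = 0.03125 + 0.0078125 + 0.0078125
    = 6/128 = 0.046875
Since 0.046875 <= 1, Kraft's inequality IS satisfied.
A prefix code with these lengths CAN exist.

Kraft sum = 0.046875. Satisfied.


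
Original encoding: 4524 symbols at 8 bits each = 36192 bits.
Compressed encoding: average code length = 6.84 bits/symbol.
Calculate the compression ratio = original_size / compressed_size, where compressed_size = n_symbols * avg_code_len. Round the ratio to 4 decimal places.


original_size = n_symbols * orig_bits = 4524 * 8 = 36192 bits
compressed_size = n_symbols * avg_code_len = 4524 * 6.84 = 30944.16 bits
ratio = original_size / compressed_size = 36192 / 30944.16 = 1.1696

Compression ratio = 1.1696


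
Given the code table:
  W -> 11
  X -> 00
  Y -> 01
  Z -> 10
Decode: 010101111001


Decoding:
01 -> Y
01 -> Y
01 -> Y
11 -> W
10 -> Z
01 -> Y


Result: YYYWZY


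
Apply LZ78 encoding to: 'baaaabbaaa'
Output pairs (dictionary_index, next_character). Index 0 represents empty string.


LZ78 encoding steps:
Dictionary: {0: ''}
Step 1: w='' (idx 0), next='b' -> output (0, 'b'), add 'b' as idx 1
Step 2: w='' (idx 0), next='a' -> output (0, 'a'), add 'a' as idx 2
Step 3: w='a' (idx 2), next='a' -> output (2, 'a'), add 'aa' as idx 3
Step 4: w='a' (idx 2), next='b' -> output (2, 'b'), add 'ab' as idx 4
Step 5: w='b' (idx 1), next='a' -> output (1, 'a'), add 'ba' as idx 5
Step 6: w='aa' (idx 3), end of input -> output (3, '')


Encoded: [(0, 'b'), (0, 'a'), (2, 'a'), (2, 'b'), (1, 'a'), (3, '')]


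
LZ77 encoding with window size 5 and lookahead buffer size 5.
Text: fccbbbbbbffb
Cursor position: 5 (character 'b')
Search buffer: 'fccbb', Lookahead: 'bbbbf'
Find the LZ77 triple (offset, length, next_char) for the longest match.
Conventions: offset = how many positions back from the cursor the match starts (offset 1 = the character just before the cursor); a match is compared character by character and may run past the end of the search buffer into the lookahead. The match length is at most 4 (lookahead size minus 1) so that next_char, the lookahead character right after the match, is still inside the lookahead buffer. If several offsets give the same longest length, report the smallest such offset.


Try each offset into the search buffer:
  offset=1 (pos 4, char 'b'): match length 4
  offset=2 (pos 3, char 'b'): match length 4
  offset=3 (pos 2, char 'c'): match length 0
  offset=4 (pos 1, char 'c'): match length 0
  offset=5 (pos 0, char 'f'): match length 0
Longest match has length 4, found at offsets 1, 2; take the smallest, offset 1.
next_char = character at position 5 + 4 = 9 -> 'f'

Best match: offset=1, length=4 (matching 'bbbb' starting at position 4)
LZ77 triple: (1, 4, 'f')


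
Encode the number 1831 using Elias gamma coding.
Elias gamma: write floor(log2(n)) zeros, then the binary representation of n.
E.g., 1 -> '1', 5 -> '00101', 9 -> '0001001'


num_bits = floor(log2(1831)) + 1 = 11
leading_zeros = num_bits - 1 = 10
binary(1831) = 11100100111

Elias gamma(1831) = '0000000000' + '11100100111' = 000000000011100100111 (21 bits)


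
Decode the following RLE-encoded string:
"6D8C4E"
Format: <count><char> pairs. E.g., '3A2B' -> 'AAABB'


Expanding each <count><char> pair:
  6D -> 'DDDDDD'
  8C -> 'CCCCCCCC'
  4E -> 'EEEE'

Decoded = DDDDDDCCCCCCCCEEEE


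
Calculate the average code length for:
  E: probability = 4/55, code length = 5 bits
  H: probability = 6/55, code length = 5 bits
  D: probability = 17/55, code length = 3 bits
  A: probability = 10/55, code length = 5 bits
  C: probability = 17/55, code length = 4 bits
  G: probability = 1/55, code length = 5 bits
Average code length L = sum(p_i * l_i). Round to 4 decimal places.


Weighted contributions p_i * l_i:
  E: (4/55) * 5 = 20/55
  H: (6/55) * 5 = 30/55
  D: (17/55) * 3 = 51/55
  A: (10/55) * 5 = 50/55
  C: (17/55) * 4 = 68/55
  G: (1/55) * 5 = 5/55
Sum = (20 + 30 + 51 + 50 + 68 + 5)/55 = 224/55

L = 224/55 = 4.0727 bits/symbol


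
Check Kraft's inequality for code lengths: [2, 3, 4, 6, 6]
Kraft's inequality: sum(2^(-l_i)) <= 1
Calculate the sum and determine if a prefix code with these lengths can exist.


Sum = 2^(-2) + 2^(-3) + 2^(-4) + 2^(-6) + 2^(-6)
    = 0.25 + 0.125 + 0.0625 + 0.015625 + 0.015625
    = 30/64 = 0.46875
Since 0.46875 <= 1, Kraft's inequality IS satisfied.
A prefix code with these lengths CAN exist.

Kraft sum = 0.46875. Satisfied.


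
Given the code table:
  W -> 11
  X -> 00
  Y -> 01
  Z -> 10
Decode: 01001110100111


Decoding:
01 -> Y
00 -> X
11 -> W
10 -> Z
10 -> Z
01 -> Y
11 -> W


Result: YXWZZYW


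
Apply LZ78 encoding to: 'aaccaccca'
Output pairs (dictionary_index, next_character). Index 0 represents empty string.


LZ78 encoding steps:
Dictionary: {0: ''}
Step 1: w='' (idx 0), next='a' -> output (0, 'a'), add 'a' as idx 1
Step 2: w='a' (idx 1), next='c' -> output (1, 'c'), add 'ac' as idx 2
Step 3: w='' (idx 0), next='c' -> output (0, 'c'), add 'c' as idx 3
Step 4: w='ac' (idx 2), next='c' -> output (2, 'c'), add 'acc' as idx 4
Step 5: w='c' (idx 3), next='a' -> output (3, 'a'), add 'ca' as idx 5


Encoded: [(0, 'a'), (1, 'c'), (0, 'c'), (2, 'c'), (3, 'a')]


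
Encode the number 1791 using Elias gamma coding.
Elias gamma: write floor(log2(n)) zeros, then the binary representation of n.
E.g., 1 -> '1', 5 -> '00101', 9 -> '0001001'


num_bits = floor(log2(1791)) + 1 = 11
leading_zeros = num_bits - 1 = 10
binary(1791) = 11011111111

Elias gamma(1791) = '0000000000' + '11011111111' = 000000000011011111111 (21 bits)


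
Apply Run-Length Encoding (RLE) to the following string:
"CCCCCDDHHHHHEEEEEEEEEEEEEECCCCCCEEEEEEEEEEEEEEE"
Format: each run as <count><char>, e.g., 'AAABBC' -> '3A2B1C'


Scanning runs left to right:
  i=0: run of 'C' x 5 -> '5C'
  i=5: run of 'D' x 2 -> '2D'
  i=7: run of 'H' x 5 -> '5H'
  i=12: run of 'E' x 14 -> '14E'
  i=26: run of 'C' x 6 -> '6C'
  i=32: run of 'E' x 15 -> '15E'

RLE = 5C2D5H14E6C15E


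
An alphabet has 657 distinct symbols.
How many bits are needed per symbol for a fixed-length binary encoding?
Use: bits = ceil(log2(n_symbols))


log2(657) = 9.3597
Bracket: 2^9 = 512 < 657 <= 2^10 = 1024
So ceil(log2(657)) = 10

bits = ceil(log2(657)) = ceil(9.3597) = 10 bits


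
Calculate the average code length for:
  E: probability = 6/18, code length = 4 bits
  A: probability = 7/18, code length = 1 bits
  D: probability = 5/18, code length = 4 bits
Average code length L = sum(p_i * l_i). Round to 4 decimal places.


Weighted contributions p_i * l_i:
  E: (6/18) * 4 = 24/18
  A: (7/18) * 1 = 7/18
  D: (5/18) * 4 = 20/18
Sum = (24 + 7 + 20)/18 = 51/18

L = 51/18 = 2.8333 bits/symbol


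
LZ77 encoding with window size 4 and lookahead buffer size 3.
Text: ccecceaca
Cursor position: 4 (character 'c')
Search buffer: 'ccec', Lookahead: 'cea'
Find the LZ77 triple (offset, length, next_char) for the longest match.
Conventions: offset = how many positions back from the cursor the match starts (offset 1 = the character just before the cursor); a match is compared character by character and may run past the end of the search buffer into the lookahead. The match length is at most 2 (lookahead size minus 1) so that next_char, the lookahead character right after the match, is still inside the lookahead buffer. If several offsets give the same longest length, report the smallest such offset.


Try each offset into the search buffer:
  offset=1 (pos 3, char 'c'): match length 1
  offset=2 (pos 2, char 'e'): match length 0
  offset=3 (pos 1, char 'c'): match length 2
  offset=4 (pos 0, char 'c'): match length 1
Longest match has length 2 at offset 3.
next_char = character at position 4 + 2 = 6 -> 'a'

Best match: offset=3, length=2 (matching 'ce' starting at position 1)
LZ77 triple: (3, 2, 'a')


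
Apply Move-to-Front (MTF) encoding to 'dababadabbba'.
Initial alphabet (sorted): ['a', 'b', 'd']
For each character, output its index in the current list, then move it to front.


MTF encoding:
'd': index 2 in ['a', 'b', 'd'] -> ['d', 'a', 'b']
'a': index 1 in ['d', 'a', 'b'] -> ['a', 'd', 'b']
'b': index 2 in ['a', 'd', 'b'] -> ['b', 'a', 'd']
'a': index 1 in ['b', 'a', 'd'] -> ['a', 'b', 'd']
'b': index 1 in ['a', 'b', 'd'] -> ['b', 'a', 'd']
'a': index 1 in ['b', 'a', 'd'] -> ['a', 'b', 'd']
'd': index 2 in ['a', 'b', 'd'] -> ['d', 'a', 'b']
'a': index 1 in ['d', 'a', 'b'] -> ['a', 'd', 'b']
'b': index 2 in ['a', 'd', 'b'] -> ['b', 'a', 'd']
'b': index 0 in ['b', 'a', 'd'] -> ['b', 'a', 'd']
'b': index 0 in ['b', 'a', 'd'] -> ['b', 'a', 'd']
'a': index 1 in ['b', 'a', 'd'] -> ['a', 'b', 'd']


Output: [2, 1, 2, 1, 1, 1, 2, 1, 2, 0, 0, 1]


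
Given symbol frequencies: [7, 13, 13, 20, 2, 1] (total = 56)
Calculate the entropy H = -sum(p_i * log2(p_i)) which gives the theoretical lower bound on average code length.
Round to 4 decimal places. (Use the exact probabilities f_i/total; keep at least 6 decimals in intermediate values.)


Per-symbol terms -p_i * log2(p_i) with p_i = f_i/56:
  p = 7/56 = 0.125000: log2(p) = -3.000000, -p*log2(p) = 0.375000
  p = 13/56 = 0.232143: log2(p) = -2.106915, -p*log2(p) = 0.489105
  p = 13/56 = 0.232143: log2(p) = -2.106915, -p*log2(p) = 0.489105
  p = 20/56 = 0.357143: log2(p) = -1.485427, -p*log2(p) = 0.530510
  p = 2/56 = 0.035714: log2(p) = -4.807355, -p*log2(p) = 0.171691
  p = 1/56 = 0.017857: log2(p) = -5.807355, -p*log2(p) = 0.103703
H = 0.375000 + 0.489105 + 0.489105 + 0.530510 + 0.171691 + 0.103703 = 2.159114

H = 2.1591 bits/symbol


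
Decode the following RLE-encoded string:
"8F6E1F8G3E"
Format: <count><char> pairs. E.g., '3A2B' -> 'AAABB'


Expanding each <count><char> pair:
  8F -> 'FFFFFFFF'
  6E -> 'EEEEEE'
  1F -> 'F'
  8G -> 'GGGGGGGG'
  3E -> 'EEE'

Decoded = FFFFFFFFEEEEEEFGGGGGGGGEEE


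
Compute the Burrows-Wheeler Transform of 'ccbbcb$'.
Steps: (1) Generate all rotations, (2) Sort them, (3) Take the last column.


Rotations (sorted):
  0: $ccbbcb -> last char: b
  1: b$ccbbc -> last char: c
  2: bbcb$cc -> last char: c
  3: bcb$ccb -> last char: b
  4: cb$ccbb -> last char: b
  5: cbbcb$c -> last char: c
  6: ccbbcb$ -> last char: $


BWT = bccbbc$


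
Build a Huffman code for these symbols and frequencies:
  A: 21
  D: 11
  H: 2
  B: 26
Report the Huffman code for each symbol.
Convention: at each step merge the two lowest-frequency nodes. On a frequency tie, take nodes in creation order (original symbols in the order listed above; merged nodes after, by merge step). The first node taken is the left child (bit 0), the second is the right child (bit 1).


Huffman tree construction:
Step 1: Merge H(2) + D(11) = 13
Step 2: Merge (H+D)(13) + A(21) = 34
Step 3: Merge B(26) + ((H+D)+A)(34) = 60
Read each symbol's code off the tree from the root (left child = 0, right child = 1).

Codes:
  A: 11 (length 2)
  D: 101 (length 3)
  H: 100 (length 3)
  B: 0 (length 1)
Average code length: 107/60 = 1.7833 bits/symbol


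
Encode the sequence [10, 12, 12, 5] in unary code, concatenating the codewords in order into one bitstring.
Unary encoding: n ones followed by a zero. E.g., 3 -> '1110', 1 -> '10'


Encode each number as n ones followed by a terminating 0:
  10 -> 11111111110 (11 bits)
  12 -> 1111111111110 (13 bits)
  12 -> 1111111111110 (13 bits)
  5 -> 111110 (6 bits)
Total length = 11 + 13 + 13 + 6 = 43 bits.

Unary([10, 12, 12, 5]) = 1111111111011111111111101111111111110111110 (43 bits)


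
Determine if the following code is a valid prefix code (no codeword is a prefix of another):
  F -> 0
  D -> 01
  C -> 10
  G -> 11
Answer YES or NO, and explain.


Checking each pair (does one codeword prefix another?):
  F='0' vs D='01': prefix -- VIOLATION

NO -- this is NOT a valid prefix code. F (0) is a prefix of D (01).


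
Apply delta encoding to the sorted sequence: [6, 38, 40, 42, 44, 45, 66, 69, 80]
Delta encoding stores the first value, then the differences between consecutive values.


First value: 6
Deltas:
  38 - 6 = 32
  40 - 38 = 2
  42 - 40 = 2
  44 - 42 = 2
  45 - 44 = 1
  66 - 45 = 21
  69 - 66 = 3
  80 - 69 = 11


Delta encoded: [6, 32, 2, 2, 2, 1, 21, 3, 11]


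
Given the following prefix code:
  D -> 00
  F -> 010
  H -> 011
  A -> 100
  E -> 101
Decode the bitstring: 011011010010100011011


Decoding step by step:
Bits 011 -> H
Bits 011 -> H
Bits 010 -> F
Bits 010 -> F
Bits 100 -> A
Bits 011 -> H
Bits 011 -> H


Decoded message: HHFFAHH


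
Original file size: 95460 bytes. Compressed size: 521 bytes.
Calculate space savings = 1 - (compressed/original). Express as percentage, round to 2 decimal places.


ratio = compressed/original = 521/95460 = 0.005458
savings = 1 - ratio = 1 - 0.005458 = 0.994542
as a percentage: 0.994542 * 100 = 99.45%

Space savings = 1 - 521/95460 = 99.45%


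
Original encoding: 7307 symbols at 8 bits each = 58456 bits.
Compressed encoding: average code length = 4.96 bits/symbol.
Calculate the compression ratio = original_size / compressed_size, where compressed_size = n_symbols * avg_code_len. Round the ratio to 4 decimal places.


original_size = n_symbols * orig_bits = 7307 * 8 = 58456 bits
compressed_size = n_symbols * avg_code_len = 7307 * 4.96 = 36242.72 bits
ratio = original_size / compressed_size = 58456 / 36242.72 = 1.6129

Compression ratio = 1.6129


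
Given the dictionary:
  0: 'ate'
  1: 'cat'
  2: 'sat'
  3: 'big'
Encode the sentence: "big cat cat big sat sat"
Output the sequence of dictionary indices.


Look up each word in the dictionary:
  'big' -> 3
  'cat' -> 1
  'cat' -> 1
  'big' -> 3
  'sat' -> 2
  'sat' -> 2

Encoded: [3, 1, 1, 3, 2, 2]


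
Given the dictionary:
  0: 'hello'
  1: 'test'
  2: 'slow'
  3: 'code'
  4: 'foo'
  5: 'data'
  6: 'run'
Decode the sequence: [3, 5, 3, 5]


Look up each index in the dictionary:
  3 -> 'code'
  5 -> 'data'
  3 -> 'code'
  5 -> 'data'

Decoded: "code data code data"


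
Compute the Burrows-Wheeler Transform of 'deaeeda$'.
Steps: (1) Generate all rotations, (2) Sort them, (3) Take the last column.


Rotations (sorted):
  0: $deaeeda -> last char: a
  1: a$deaeed -> last char: d
  2: aeeda$de -> last char: e
  3: da$deaee -> last char: e
  4: deaeeda$ -> last char: $
  5: eaeeda$d -> last char: d
  6: eda$deae -> last char: e
  7: eeda$dea -> last char: a


BWT = adee$dea


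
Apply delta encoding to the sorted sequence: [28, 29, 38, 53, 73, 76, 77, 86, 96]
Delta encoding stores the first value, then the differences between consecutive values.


First value: 28
Deltas:
  29 - 28 = 1
  38 - 29 = 9
  53 - 38 = 15
  73 - 53 = 20
  76 - 73 = 3
  77 - 76 = 1
  86 - 77 = 9
  96 - 86 = 10


Delta encoded: [28, 1, 9, 15, 20, 3, 1, 9, 10]


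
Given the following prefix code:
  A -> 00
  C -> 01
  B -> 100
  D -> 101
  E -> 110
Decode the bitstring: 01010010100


Decoding step by step:
Bits 01 -> C
Bits 01 -> C
Bits 00 -> A
Bits 101 -> D
Bits 00 -> A


Decoded message: CCADA


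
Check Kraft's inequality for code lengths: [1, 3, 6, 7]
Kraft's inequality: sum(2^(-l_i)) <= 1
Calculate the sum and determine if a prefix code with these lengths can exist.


Sum = 2^(-1) + 2^(-3) + 2^(-6) + 2^(-7)
    = 0.5 + 0.125 + 0.015625 + 0.0078125
    = 83/128 = 0.6484375
Since 0.6484375 <= 1, Kraft's inequality IS satisfied.
A prefix code with these lengths CAN exist.

Kraft sum = 0.6484375. Satisfied.


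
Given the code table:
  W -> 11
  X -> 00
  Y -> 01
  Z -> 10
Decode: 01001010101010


Decoding:
01 -> Y
00 -> X
10 -> Z
10 -> Z
10 -> Z
10 -> Z
10 -> Z


Result: YXZZZZZ


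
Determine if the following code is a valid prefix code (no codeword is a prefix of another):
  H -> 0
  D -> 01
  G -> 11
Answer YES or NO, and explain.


Checking each pair (does one codeword prefix another?):
  H='0' vs D='01': prefix -- VIOLATION

NO -- this is NOT a valid prefix code. H (0) is a prefix of D (01).


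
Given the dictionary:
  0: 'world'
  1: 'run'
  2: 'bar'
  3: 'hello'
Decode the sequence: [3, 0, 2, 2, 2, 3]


Look up each index in the dictionary:
  3 -> 'hello'
  0 -> 'world'
  2 -> 'bar'
  2 -> 'bar'
  2 -> 'bar'
  3 -> 'hello'

Decoded: "hello world bar bar bar hello"


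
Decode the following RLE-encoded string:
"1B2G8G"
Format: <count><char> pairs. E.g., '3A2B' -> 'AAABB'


Expanding each <count><char> pair:
  1B -> 'B'
  2G -> 'GG'
  8G -> 'GGGGGGGG'

Decoded = BGGGGGGGGGG


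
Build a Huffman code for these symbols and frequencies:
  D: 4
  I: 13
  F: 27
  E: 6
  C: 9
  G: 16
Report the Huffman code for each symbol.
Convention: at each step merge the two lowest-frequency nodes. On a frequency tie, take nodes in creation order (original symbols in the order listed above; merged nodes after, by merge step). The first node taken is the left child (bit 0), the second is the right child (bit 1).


Huffman tree construction:
Step 1: Merge D(4) + E(6) = 10
Step 2: Merge C(9) + (D+E)(10) = 19
Step 3: Merge I(13) + G(16) = 29
Step 4: Merge (C+(D+E))(19) + F(27) = 46
Step 5: Merge (I+G)(29) + ((C+(D+E))+F)(46) = 75
Read each symbol's code off the tree from the root (left child = 0, right child = 1).

Codes:
  D: 1010 (length 4)
  I: 00 (length 2)
  F: 11 (length 2)
  E: 1011 (length 4)
  C: 100 (length 3)
  G: 01 (length 2)
Average code length: 179/75 = 2.3867 bits/symbol


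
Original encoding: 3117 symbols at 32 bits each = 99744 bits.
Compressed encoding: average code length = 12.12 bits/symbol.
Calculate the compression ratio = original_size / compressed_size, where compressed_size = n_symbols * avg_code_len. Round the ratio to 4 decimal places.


original_size = n_symbols * orig_bits = 3117 * 32 = 99744 bits
compressed_size = n_symbols * avg_code_len = 3117 * 12.12 = 37778.04 bits
ratio = original_size / compressed_size = 99744 / 37778.04 = 2.6403

Compression ratio = 2.6403


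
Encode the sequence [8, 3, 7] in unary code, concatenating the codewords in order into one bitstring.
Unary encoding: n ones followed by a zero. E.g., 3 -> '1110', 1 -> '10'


Encode each number as n ones followed by a terminating 0:
  8 -> 111111110 (9 bits)
  3 -> 1110 (4 bits)
  7 -> 11111110 (8 bits)
Total length = 9 + 4 + 8 = 21 bits.

Unary([8, 3, 7]) = 111111110111011111110 (21 bits)


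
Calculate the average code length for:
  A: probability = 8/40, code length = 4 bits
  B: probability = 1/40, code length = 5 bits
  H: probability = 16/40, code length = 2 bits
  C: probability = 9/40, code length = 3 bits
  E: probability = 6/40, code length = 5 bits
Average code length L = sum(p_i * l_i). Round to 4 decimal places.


Weighted contributions p_i * l_i:
  A: (8/40) * 4 = 32/40
  B: (1/40) * 5 = 5/40
  H: (16/40) * 2 = 32/40
  C: (9/40) * 3 = 27/40
  E: (6/40) * 5 = 30/40
Sum = (32 + 5 + 32 + 27 + 30)/40 = 126/40

L = 126/40 = 3.1500 bits/symbol


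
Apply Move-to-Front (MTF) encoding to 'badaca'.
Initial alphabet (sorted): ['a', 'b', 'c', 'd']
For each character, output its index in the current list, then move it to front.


MTF encoding:
'b': index 1 in ['a', 'b', 'c', 'd'] -> ['b', 'a', 'c', 'd']
'a': index 1 in ['b', 'a', 'c', 'd'] -> ['a', 'b', 'c', 'd']
'd': index 3 in ['a', 'b', 'c', 'd'] -> ['d', 'a', 'b', 'c']
'a': index 1 in ['d', 'a', 'b', 'c'] -> ['a', 'd', 'b', 'c']
'c': index 3 in ['a', 'd', 'b', 'c'] -> ['c', 'a', 'd', 'b']
'a': index 1 in ['c', 'a', 'd', 'b'] -> ['a', 'c', 'd', 'b']


Output: [1, 1, 3, 1, 3, 1]


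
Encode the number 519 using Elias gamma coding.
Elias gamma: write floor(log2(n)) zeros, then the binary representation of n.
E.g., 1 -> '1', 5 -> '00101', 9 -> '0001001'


num_bits = floor(log2(519)) + 1 = 10
leading_zeros = num_bits - 1 = 9
binary(519) = 1000000111

Elias gamma(519) = '000000000' + '1000000111' = 0000000001000000111 (19 bits)


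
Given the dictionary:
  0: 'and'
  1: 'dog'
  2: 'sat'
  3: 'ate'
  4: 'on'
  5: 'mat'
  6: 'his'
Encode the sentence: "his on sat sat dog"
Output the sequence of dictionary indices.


Look up each word in the dictionary:
  'his' -> 6
  'on' -> 4
  'sat' -> 2
  'sat' -> 2
  'dog' -> 1

Encoded: [6, 4, 2, 2, 1]


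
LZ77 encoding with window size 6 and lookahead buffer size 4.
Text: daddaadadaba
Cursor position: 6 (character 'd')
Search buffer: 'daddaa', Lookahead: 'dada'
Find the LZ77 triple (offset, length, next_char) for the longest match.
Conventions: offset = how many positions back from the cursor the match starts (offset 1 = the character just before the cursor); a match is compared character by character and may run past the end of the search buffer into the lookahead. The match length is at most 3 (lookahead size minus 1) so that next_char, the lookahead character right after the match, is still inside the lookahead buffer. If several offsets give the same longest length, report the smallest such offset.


Try each offset into the search buffer:
  offset=1 (pos 5, char 'a'): match length 0
  offset=2 (pos 4, char 'a'): match length 0
  offset=3 (pos 3, char 'd'): match length 2
  offset=4 (pos 2, char 'd'): match length 1
  offset=5 (pos 1, char 'a'): match length 0
  offset=6 (pos 0, char 'd'): match length 3
Longest match has length 3 at offset 6.
next_char = character at position 6 + 3 = 9 -> 'a'

Best match: offset=6, length=3 (matching 'dad' starting at position 0)
LZ77 triple: (6, 3, 'a')


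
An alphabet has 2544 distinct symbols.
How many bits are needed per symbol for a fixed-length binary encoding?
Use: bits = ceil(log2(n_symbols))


log2(2544) = 11.3129
Bracket: 2^11 = 2048 < 2544 <= 2^12 = 4096
So ceil(log2(2544)) = 12

bits = ceil(log2(2544)) = ceil(11.3129) = 12 bits


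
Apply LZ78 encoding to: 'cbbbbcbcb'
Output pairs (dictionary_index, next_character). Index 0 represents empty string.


LZ78 encoding steps:
Dictionary: {0: ''}
Step 1: w='' (idx 0), next='c' -> output (0, 'c'), add 'c' as idx 1
Step 2: w='' (idx 0), next='b' -> output (0, 'b'), add 'b' as idx 2
Step 3: w='b' (idx 2), next='b' -> output (2, 'b'), add 'bb' as idx 3
Step 4: w='b' (idx 2), next='c' -> output (2, 'c'), add 'bc' as idx 4
Step 5: w='bc' (idx 4), next='b' -> output (4, 'b'), add 'bcb' as idx 5


Encoded: [(0, 'c'), (0, 'b'), (2, 'b'), (2, 'c'), (4, 'b')]


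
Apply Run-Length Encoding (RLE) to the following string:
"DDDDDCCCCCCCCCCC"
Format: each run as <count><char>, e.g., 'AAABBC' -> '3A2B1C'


Scanning runs left to right:
  i=0: run of 'D' x 5 -> '5D'
  i=5: run of 'C' x 11 -> '11C'

RLE = 5D11C


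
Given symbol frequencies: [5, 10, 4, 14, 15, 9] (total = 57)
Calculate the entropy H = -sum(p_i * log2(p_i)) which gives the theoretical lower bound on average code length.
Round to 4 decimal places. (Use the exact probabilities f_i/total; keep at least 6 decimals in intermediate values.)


Per-symbol terms -p_i * log2(p_i) with p_i = f_i/57:
  p = 5/57 = 0.087719: log2(p) = -3.510962, -p*log2(p) = 0.307979
  p = 10/57 = 0.175439: log2(p) = -2.510962, -p*log2(p) = 0.440520
  p = 4/57 = 0.070175: log2(p) = -3.832890, -p*log2(p) = 0.268975
  p = 14/57 = 0.245614: log2(p) = -2.025535, -p*log2(p) = 0.497500
  p = 15/57 = 0.263158: log2(p) = -1.925999, -p*log2(p) = 0.506842
  p = 9/57 = 0.157895: log2(p) = -2.662965, -p*log2(p) = 0.420468
H = 0.307979 + 0.440520 + 0.268975 + 0.497500 + 0.506842 + 0.420468 = 2.442284

H = 2.4423 bits/symbol


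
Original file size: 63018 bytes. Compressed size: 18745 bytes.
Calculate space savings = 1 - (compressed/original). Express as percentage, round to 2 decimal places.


ratio = compressed/original = 18745/63018 = 0.297455
savings = 1 - ratio = 1 - 0.297455 = 0.702545
as a percentage: 0.702545 * 100 = 70.25%

Space savings = 1 - 18745/63018 = 70.25%
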